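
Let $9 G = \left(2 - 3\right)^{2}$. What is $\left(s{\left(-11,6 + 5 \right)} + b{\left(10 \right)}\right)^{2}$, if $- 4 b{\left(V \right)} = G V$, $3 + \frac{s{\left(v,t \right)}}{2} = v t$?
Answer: $\frac{19971961}{324} \approx 61642.0$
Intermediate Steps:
$s{\left(v,t \right)} = -6 + 2 t v$ ($s{\left(v,t \right)} = -6 + 2 v t = -6 + 2 t v$)
$G = \frac{1}{9}$ ($G = \frac{\left(2 - 3\right)^{2}}{9} = \frac{\left(-1\right)^{2}}{9} = \frac{1}{9} \cdot 1 = \frac{1}{9} \approx 0.11111$)
$b{\left(V \right)} = - \frac{V}{36}$ ($b{\left(V \right)} = - \frac{\frac{1}{9} V}{4} = - \frac{V}{36}$)
$\left(s{\left(-11,6 + 5 \right)} + b{\left(10 \right)}\right)^{2} = \left(\left(-6 + 2 \left(6 + 5\right) \left(-11\right)\right) - \frac{5}{18}\right)^{2} = \left(\left(-6 + 2 \cdot 11 \left(-11\right)\right) - \frac{5}{18}\right)^{2} = \left(\left(-6 - 242\right) - \frac{5}{18}\right)^{2} = \left(-248 - \frac{5}{18}\right)^{2} = \left(- \frac{4469}{18}\right)^{2} = \frac{19971961}{324}$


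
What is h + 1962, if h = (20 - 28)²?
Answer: 2026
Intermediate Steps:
h = 64 (h = (-8)² = 64)
h + 1962 = 64 + 1962 = 2026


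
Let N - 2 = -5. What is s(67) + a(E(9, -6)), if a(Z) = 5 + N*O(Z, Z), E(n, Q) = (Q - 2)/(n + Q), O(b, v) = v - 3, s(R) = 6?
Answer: 28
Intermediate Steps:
N = -3 (N = 2 - 5 = -3)
O(b, v) = -3 + v
E(n, Q) = (-2 + Q)/(Q + n)
a(Z) = 14 - 3*Z (a(Z) = 5 - 3*(-3 + Z) = 5 + (9 - 3*Z) = 14 - 3*Z)
s(67) + a(E(9, -6)) = 6 + (14 - 3*(-2 - 6)/(-6 + 9)) = 6 + (14 - 3*(-8)/3) = 6 + (14 - (-8)) = 6 + (14 - 3*(-8/3)) = 6 + (14 + 8) = 6 + 22 = 28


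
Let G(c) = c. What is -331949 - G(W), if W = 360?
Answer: -332309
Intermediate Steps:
-331949 - G(W) = -331949 - 1*360 = -331949 - 360 = -332309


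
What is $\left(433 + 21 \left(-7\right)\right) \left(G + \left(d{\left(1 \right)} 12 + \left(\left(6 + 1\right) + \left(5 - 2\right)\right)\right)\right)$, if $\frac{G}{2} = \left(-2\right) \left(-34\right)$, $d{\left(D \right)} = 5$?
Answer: $58916$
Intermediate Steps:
$G = 136$ ($G = 2 \left(\left(-2\right) \left(-34\right)\right) = 2 \cdot 68 = 136$)
$\left(433 + 21 \left(-7\right)\right) \left(G + \left(d{\left(1 \right)} 12 + \left(\left(6 + 1\right) + \left(5 - 2\right)\right)\right)\right) = \left(433 + 21 \left(-7\right)\right) \left(136 + \left(5 \cdot 12 + \left(\left(6 + 1\right) + \left(5 - 2\right)\right)\right)\right) = \left(433 - 147\right) \left(136 + \left(60 + \left(7 + \left(5 - 2\right)\right)\right)\right) = 286 \left(136 + \left(60 + \left(7 + 3\right)\right)\right) = 286 \left(136 + \left(60 + 10\right)\right) = 286 \left(136 + 70\right) = 286 \cdot 206 = 58916$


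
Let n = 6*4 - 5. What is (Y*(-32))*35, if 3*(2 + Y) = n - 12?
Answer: -1120/3 ≈ -373.33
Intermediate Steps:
n = 19 (n = 24 - 5 = 19)
Y = 1/3 (Y = -2 + (19 - 12)/3 = -2 + (1/3)*7 = -2 + 7/3 = 1/3 ≈ 0.33333)
(Y*(-32))*35 = ((1/3)*(-32))*35 = -32/3*35 = -1120/3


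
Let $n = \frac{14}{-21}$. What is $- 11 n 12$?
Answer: $88$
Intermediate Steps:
$n = - \frac{2}{3}$ ($n = 14 \left(- \frac{1}{21}\right) = - \frac{2}{3} \approx -0.66667$)
$- 11 n 12 = \left(-11\right) \left(- \frac{2}{3}\right) 12 = \frac{22}{3} \cdot 12 = 88$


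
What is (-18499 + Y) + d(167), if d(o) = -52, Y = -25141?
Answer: -43692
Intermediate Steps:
(-18499 + Y) + d(167) = (-18499 - 25141) - 52 = -43640 - 52 = -43692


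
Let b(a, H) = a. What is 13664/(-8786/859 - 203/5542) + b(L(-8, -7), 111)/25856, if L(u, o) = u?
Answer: -210236923010133/157936169248 ≈ -1331.2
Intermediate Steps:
13664/(-8786/859 - 203/5542) + b(L(-8, -7), 111)/25856 = 13664/(-8786/859 - 203/5542) - 8/25856 = 13664/(-8786*1/859 - 203*1/5542) - 8*1/25856 = 13664/(-8786/859 - 203/5542) - 1/3232 = 13664/(-48866389/4760578) - 1/3232 = 13664*(-4760578/48866389) - 1/3232 = -65048537792/48866389 - 1/3232 = -210236923010133/157936169248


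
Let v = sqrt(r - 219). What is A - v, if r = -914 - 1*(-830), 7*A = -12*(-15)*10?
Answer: 1800/7 - I*sqrt(303) ≈ 257.14 - 17.407*I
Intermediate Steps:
A = 1800/7 (A = (-12*(-15)*10)/7 = (180*10)/7 = (1/7)*1800 = 1800/7 ≈ 257.14)
r = -84 (r = -914 + 830 = -84)
v = I*sqrt(303) (v = sqrt(-84 - 219) = sqrt(-303) = I*sqrt(303) ≈ 17.407*I)
A - v = 1800/7 - I*sqrt(303)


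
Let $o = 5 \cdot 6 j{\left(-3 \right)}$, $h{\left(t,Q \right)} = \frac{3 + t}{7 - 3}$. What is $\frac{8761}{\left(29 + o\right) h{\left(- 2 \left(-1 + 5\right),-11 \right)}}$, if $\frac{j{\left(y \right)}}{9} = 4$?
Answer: $- \frac{35044}{5545} \approx -6.3199$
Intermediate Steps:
$j{\left(y \right)} = 36$ ($j{\left(y \right)} = 9 \cdot 4 = 36$)
$h{\left(t,Q \right)} = \frac{3}{4} + \frac{t}{4}$ ($h{\left(t,Q \right)} = \frac{3 + t}{4} = \left(3 + t\right) \frac{1}{4} = \frac{3}{4} + \frac{t}{4}$)
$o = 1080$ ($o = 5 \cdot 6 \cdot 36 = 30 \cdot 36 = 1080$)
$\frac{8761}{\left(29 + o\right) h{\left(- 2 \left(-1 + 5\right),-11 \right)}} = \frac{8761}{\left(29 + 1080\right) \left(\frac{3}{4} + \frac{\left(-2\right) \left(-1 + 5\right)}{4}\right)} = \frac{8761}{1109 \left(\frac{3}{4} + \frac{\left(-2\right) 4}{4}\right)} = \frac{8761}{1109 \left(\frac{3}{4} + \frac{1}{4} \left(-8\right)\right)} = \frac{8761}{1109 \left(\frac{3}{4} - 2\right)} = \frac{8761}{1109 \left(- \frac{5}{4}\right)} = \frac{8761}{- \frac{5545}{4}} = 8761 \left(- \frac{4}{5545}\right) = - \frac{35044}{5545}$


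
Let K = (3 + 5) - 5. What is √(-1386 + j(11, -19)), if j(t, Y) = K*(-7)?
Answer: I*√1407 ≈ 37.51*I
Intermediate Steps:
K = 3 (K = 8 - 5 = 3)
j(t, Y) = -21 (j(t, Y) = 3*(-7) = -21)
√(-1386 + j(11, -19)) = √(-1386 - 21) = √(-1407) = I*√1407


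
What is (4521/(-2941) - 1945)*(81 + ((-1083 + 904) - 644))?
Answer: 4247776372/2941 ≈ 1.4443e+6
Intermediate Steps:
(4521/(-2941) - 1945)*(81 + ((-1083 + 904) - 644)) = (4521*(-1/2941) - 1945)*(81 + (-179 - 644)) = (-4521/2941 - 1945)*(81 - 823) = -5724766/2941*(-742) = 4247776372/2941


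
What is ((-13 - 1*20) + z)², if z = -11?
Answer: 1936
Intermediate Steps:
((-13 - 1*20) + z)² = ((-13 - 1*20) - 11)² = ((-13 - 20) - 11)² = (-33 - 11)² = (-44)² = 1936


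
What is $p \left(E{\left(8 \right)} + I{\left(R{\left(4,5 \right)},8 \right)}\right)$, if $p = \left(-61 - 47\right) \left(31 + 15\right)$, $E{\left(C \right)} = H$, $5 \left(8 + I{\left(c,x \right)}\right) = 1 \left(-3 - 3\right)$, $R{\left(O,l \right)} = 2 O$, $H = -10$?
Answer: $\frac{476928}{5} \approx 95386.0$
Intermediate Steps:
$I{\left(c,x \right)} = - \frac{46}{5}$ ($I{\left(c,x \right)} = -8 + \frac{1 \left(-3 - 3\right)}{5} = -8 + \frac{1 \left(-6\right)}{5} = -8 + \frac{1}{5} \left(-6\right) = -8 - \frac{6}{5} = - \frac{46}{5}$)
$E{\left(C \right)} = -10$
$p = -4968$ ($p = \left(-108\right) 46 = -4968$)
$p \left(E{\left(8 \right)} + I{\left(R{\left(4,5 \right)},8 \right)}\right) = - 4968 \left(-10 - \frac{46}{5}\right) = \left(-4968\right) \left(- \frac{96}{5}\right) = \frac{476928}{5}$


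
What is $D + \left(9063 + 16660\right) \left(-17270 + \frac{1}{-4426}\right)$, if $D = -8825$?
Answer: $- \frac{1966228550633}{4426} \approx -4.4424 \cdot 10^{8}$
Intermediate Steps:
$D + \left(9063 + 16660\right) \left(-17270 + \frac{1}{-4426}\right) = -8825 + \left(9063 + 16660\right) \left(-17270 + \frac{1}{-4426}\right) = -8825 + 25723 \left(-17270 - \frac{1}{4426}\right) = -8825 + 25723 \left(- \frac{76437021}{4426}\right) = -8825 - \frac{1966189491183}{4426} = - \frac{1966228550633}{4426}$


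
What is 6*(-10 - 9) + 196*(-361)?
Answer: -70870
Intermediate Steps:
6*(-10 - 9) + 196*(-361) = 6*(-19) - 70756 = -114 - 70756 = -70870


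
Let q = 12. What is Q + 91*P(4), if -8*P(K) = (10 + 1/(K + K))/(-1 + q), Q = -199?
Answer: -147467/704 ≈ -209.47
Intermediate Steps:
P(K) = -5/44 - 1/(176*K) (P(K) = -(10 + 1/(K + K))/(8*(-1 + 12)) = -(10 + 1/(2*K))/(8*11) = -(10/11 + 1/(22*K))/8 = -5/44 - 1/(176*K))
Q + 91*P(4) = -199 + 91*((1/176)*(-1 - 20*4)/4) = -199 + 91*((1/176)*(¼)*(-1 - 80)) = -199 + 91*((1/176)*(¼)*(-81)) = -199 + 91*(-81/704) = -199 - 7371/704 = -147467/704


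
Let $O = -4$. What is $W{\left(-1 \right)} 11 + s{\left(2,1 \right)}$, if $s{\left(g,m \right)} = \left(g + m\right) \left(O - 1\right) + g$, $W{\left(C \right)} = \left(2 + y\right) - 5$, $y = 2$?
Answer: $-24$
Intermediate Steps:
$W{\left(C \right)} = -1$ ($W{\left(C \right)} = \left(2 + 2\right) - 5 = 4 - 5 = -1$)
$s{\left(g,m \right)} = - 5 m - 4 g$ ($s{\left(g,m \right)} = \left(g + m\right) \left(-4 - 1\right) + g = \left(g + m\right) \left(-5\right) + g = \left(- 5 g - 5 m\right) + g = - 5 m - 4 g$)
$W{\left(-1 \right)} 11 + s{\left(2,1 \right)} = \left(-1\right) 11 - 13 = -11 - 13 = -24$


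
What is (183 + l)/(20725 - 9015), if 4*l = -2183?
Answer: -1451/46840 ≈ -0.030978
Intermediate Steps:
l = -2183/4 (l = (¼)*(-2183) = -2183/4 ≈ -545.75)
(183 + l)/(20725 - 9015) = (183 - 2183/4)/(20725 - 9015) = -1451/4/11710 = -1451/4*1/11710 = -1451/46840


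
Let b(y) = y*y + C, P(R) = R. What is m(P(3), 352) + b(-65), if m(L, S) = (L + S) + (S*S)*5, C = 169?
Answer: 624269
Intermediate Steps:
m(L, S) = L + S + 5*S**2 (m(L, S) = (L + S) + S**2*5 = (L + S) + 5*S**2 = L + S + 5*S**2)
b(y) = 169 + y**2 (b(y) = y*y + 169 = y**2 + 169 = 169 + y**2)
m(P(3), 352) + b(-65) = (3 + 352 + 5*352**2) + (169 + (-65)**2) = (3 + 352 + 5*123904) + (169 + 4225) = (3 + 352 + 619520) + 4394 = 619875 + 4394 = 624269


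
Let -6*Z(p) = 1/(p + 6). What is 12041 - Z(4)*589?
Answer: 723049/60 ≈ 12051.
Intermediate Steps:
Z(p) = -1/(6*(6 + p)) (Z(p) = -1/(6*(p + 6)) = -1/(6*(6 + p)))
12041 - Z(4)*589 = 12041 - (-1/(36 + 6*4))*589 = 12041 - (-1/(36 + 24))*589 = 12041 - (-1/60)*589 = 12041 - (-1*1/60)*589 = 12041 - (-1)*589/60 = 12041 - 1*(-589/60) = 12041 + 589/60 = 723049/60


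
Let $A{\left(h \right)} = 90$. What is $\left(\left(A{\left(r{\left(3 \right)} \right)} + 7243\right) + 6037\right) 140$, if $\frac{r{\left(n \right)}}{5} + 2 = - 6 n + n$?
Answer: $1871800$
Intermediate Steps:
$r{\left(n \right)} = -10 - 25 n$ ($r{\left(n \right)} = -10 + 5 \left(- 6 n + n\right) = -10 + 5 \left(- 5 n\right) = -10 - 25 n$)
$\left(\left(A{\left(r{\left(3 \right)} \right)} + 7243\right) + 6037\right) 140 = \left(\left(90 + 7243\right) + 6037\right) 140 = \left(7333 + 6037\right) 140 = 13370 \cdot 140 = 1871800$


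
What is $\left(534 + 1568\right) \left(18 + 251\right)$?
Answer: $565438$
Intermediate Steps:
$\left(534 + 1568\right) \left(18 + 251\right) = 2102 \cdot 269 = 565438$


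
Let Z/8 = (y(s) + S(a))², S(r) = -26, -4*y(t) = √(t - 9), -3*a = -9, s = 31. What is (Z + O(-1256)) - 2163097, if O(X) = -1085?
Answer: -2158763 + 104*√22 ≈ -2.1583e+6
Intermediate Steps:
a = 3 (a = -⅓*(-9) = 3)
y(t) = -√(-9 + t)/4 (y(t) = -√(t - 9)/4 = -√(-9 + t)/4)
Z = 8*(-26 - √22/4)² (Z = 8*(-√(-9 + 31)/4 - 26)² = 8*(-√22/4 - 26)² = 8*(-26 - √22/4)² ≈ 5906.8)
(Z + O(-1256)) - 2163097 = ((5419 + 104*√22) - 1085) - 2163097 = (4334 + 104*√22) - 2163097 = -2158763 + 104*√22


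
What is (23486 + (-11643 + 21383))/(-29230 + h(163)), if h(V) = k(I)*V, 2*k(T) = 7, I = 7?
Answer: -66452/57319 ≈ -1.1593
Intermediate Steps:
k(T) = 7/2 (k(T) = (½)*7 = 7/2)
h(V) = 7*V/2
(23486 + (-11643 + 21383))/(-29230 + h(163)) = (23486 + (-11643 + 21383))/(-29230 + (7/2)*163) = (23486 + 9740)/(-29230 + 1141/2) = 33226/(-57319/2) = 33226*(-2/57319) = -66452/57319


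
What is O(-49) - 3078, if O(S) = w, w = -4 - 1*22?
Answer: -3104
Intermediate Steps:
w = -26 (w = -4 - 22 = -26)
O(S) = -26
O(-49) - 3078 = -26 - 3078 = -3104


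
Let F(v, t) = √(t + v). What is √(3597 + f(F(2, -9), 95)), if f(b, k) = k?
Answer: 2*√923 ≈ 60.762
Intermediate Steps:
√(3597 + f(F(2, -9), 95)) = √(3597 + 95) = √3692 = 2*√923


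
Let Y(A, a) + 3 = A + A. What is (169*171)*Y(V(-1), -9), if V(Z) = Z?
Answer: -144495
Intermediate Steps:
Y(A, a) = -3 + 2*A (Y(A, a) = -3 + (A + A) = -3 + 2*A)
(169*171)*Y(V(-1), -9) = (169*171)*(-3 + 2*(-1)) = 28899*(-3 - 2) = 28899*(-5) = -144495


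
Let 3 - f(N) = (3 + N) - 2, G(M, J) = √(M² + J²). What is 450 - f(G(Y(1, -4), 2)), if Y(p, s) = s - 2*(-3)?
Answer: 448 + 2*√2 ≈ 450.83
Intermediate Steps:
Y(p, s) = 6 + s (Y(p, s) = s + 6 = 6 + s)
G(M, J) = √(J² + M²)
f(N) = 2 - N (f(N) = 3 - ((3 + N) - 2) = 3 - (1 + N) = 3 + (-1 - N) = 2 - N)
450 - f(G(Y(1, -4), 2)) = 450 - (2 - √(2² + (6 - 4)²)) = 450 - (2 - √(4 + 2²)) = 450 - (2 - √(4 + 4)) = 450 - (2 - √8) = 450 - (2 - 2*√2) = 450 + (-2 + 2*√2) = 448 + 2*√2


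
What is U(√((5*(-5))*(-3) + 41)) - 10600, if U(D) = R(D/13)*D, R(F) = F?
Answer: -137684/13 ≈ -10591.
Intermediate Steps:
U(D) = D²/13 (U(D) = (D/13)*D = D²/13)
U(√((5*(-5))*(-3) + 41)) - 10600 = (√((5*(-5))*(-3) + 41))²/13 - 10600 = (√(-25*(-3) + 41))²/13 - 10600 = (√(75 + 41))²/13 - 10600 = (√116)²/13 - 10600 = (2*√29)²/13 - 10600 = (1/13)*116 - 10600 = 116/13 - 10600 = -137684/13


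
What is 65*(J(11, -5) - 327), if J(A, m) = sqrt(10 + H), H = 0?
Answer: -21255 + 65*sqrt(10) ≈ -21049.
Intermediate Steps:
J(A, m) = sqrt(10) (J(A, m) = sqrt(10 + 0) = sqrt(10))
65*(J(11, -5) - 327) = 65*(sqrt(10) - 327) = 65*(-327 + sqrt(10)) = -21255 + 65*sqrt(10)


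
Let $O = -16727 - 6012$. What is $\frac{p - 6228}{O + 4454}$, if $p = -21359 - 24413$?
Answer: $\frac{10400}{3657} \approx 2.8439$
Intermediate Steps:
$O = -22739$
$p = -45772$ ($p = -21359 - 24413 = -45772$)
$\frac{p - 6228}{O + 4454} = \frac{-45772 - 6228}{-22739 + 4454} = \frac{-45772 - 6228}{-18285} = \left(-52000\right) \left(- \frac{1}{18285}\right) = \frac{10400}{3657}$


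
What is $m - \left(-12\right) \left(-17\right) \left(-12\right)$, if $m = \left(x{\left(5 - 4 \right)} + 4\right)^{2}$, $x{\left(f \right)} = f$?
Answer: $2473$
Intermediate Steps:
$m = 25$ ($m = \left(\left(5 - 4\right) + 4\right)^{2} = \left(1 + 4\right)^{2} = 5^{2} = 25$)
$m - \left(-12\right) \left(-17\right) \left(-12\right) = 25 - \left(-12\right) \left(-17\right) \left(-12\right) = 25 - 204 \left(-12\right) = 25 - -2448 = 25 + 2448 = 2473$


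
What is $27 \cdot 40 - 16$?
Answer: $1064$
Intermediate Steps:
$27 \cdot 40 - 16 = 1080 - 16 = 1064$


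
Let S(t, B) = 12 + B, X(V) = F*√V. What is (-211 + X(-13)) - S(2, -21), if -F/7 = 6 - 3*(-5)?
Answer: -202 - 147*I*√13 ≈ -202.0 - 530.02*I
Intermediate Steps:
F = -147 (F = -7*(6 - 3*(-5)) = -7*(6 + 15) = -7*21 = -147)
X(V) = -147*√V
(-211 + X(-13)) - S(2, -21) = (-211 - 147*I*√13) - (12 - 21) = (-211 - 147*I*√13) - 1*(-9) = (-211 - 147*I*√13) + 9 = -202 - 147*I*√13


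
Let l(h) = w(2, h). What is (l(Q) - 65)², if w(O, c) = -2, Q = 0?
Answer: 4489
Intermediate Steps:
l(h) = -2
(l(Q) - 65)² = (-2 - 65)² = (-67)² = 4489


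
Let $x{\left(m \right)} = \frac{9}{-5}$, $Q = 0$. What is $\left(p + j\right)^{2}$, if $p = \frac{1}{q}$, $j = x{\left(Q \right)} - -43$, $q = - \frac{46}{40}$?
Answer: $\frac{21511044}{13225} \approx 1626.5$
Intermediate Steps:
$x{\left(m \right)} = - \frac{9}{5}$ ($x{\left(m \right)} = 9 \left(- \frac{1}{5}\right) = - \frac{9}{5}$)
$q = - \frac{23}{20}$ ($q = \left(-46\right) \frac{1}{40} = - \frac{23}{20} \approx -1.15$)
$j = \frac{206}{5}$ ($j = - \frac{9}{5} - -43 = - \frac{9}{5} + 43 = \frac{206}{5} \approx 41.2$)
$p = - \frac{20}{23}$ ($p = \frac{1}{- \frac{23}{20}} = - \frac{20}{23} \approx -0.86957$)
$\left(p + j\right)^{2} = \left(- \frac{20}{23} + \frac{206}{5}\right)^{2} = \left(\frac{4638}{115}\right)^{2} = \frac{21511044}{13225}$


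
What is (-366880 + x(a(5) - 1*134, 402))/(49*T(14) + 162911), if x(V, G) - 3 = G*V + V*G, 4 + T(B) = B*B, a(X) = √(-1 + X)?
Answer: -473005/172319 ≈ -2.7449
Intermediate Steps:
T(B) = -4 + B² (T(B) = -4 + B*B = -4 + B²)
x(V, G) = 3 + 2*G*V (x(V, G) = 3 + (G*V + V*G) = 3 + (G*V + G*V) = 3 + 2*G*V)
(-366880 + x(a(5) - 1*134, 402))/(49*T(14) + 162911) = (-366880 + (3 + 2*402*(√(-1 + 5) - 1*134)))/(49*(-4 + 14²) + 162911) = (-366880 + (3 + 2*402*(√4 - 134)))/(49*(-4 + 196) + 162911) = (-366880 + (3 + 2*402*(2 - 134)))/(49*192 + 162911) = (-366880 + (3 + 2*402*(-132)))/(9408 + 162911) = (-366880 + (3 - 106128))/172319 = (-366880 - 106125)*(1/172319) = -473005*1/172319 = -473005/172319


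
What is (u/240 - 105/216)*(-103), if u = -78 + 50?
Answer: 22351/360 ≈ 62.086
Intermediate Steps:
u = -28
(u/240 - 105/216)*(-103) = (-28/240 - 105/216)*(-103) = (-28*1/240 - 105*1/216)*(-103) = (-7/60 - 35/72)*(-103) = -217/360*(-103) = 22351/360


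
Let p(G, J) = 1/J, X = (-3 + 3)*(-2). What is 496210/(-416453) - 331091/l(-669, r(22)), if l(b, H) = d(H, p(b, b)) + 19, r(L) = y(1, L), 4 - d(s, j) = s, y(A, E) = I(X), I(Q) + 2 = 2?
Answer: -137895253053/9578419 ≈ -14396.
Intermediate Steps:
X = 0 (X = 0*(-2) = 0)
I(Q) = 0 (I(Q) = -2 + 2 = 0)
y(A, E) = 0
d(s, j) = 4 - s
r(L) = 0
l(b, H) = 23 - H (l(b, H) = (4 - H) + 19 = 23 - H)
496210/(-416453) - 331091/l(-669, r(22)) = 496210/(-416453) - 331091/(23 - 1*0) = 496210*(-1/416453) - 331091/(23 + 0) = -496210/416453 - 331091/23 = -137895253053/9578419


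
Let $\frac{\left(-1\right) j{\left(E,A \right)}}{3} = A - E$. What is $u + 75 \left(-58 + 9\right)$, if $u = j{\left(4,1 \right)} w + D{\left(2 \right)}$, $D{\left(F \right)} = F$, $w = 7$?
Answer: $-3610$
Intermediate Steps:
$j{\left(E,A \right)} = - 3 A + 3 E$ ($j{\left(E,A \right)} = - 3 \left(A - E\right) = - 3 A + 3 E$)
$u = 65$ ($u = \left(\left(-3\right) 1 + 3 \cdot 4\right) 7 + 2 = \left(-3 + 12\right) 7 + 2 = 9 \cdot 7 + 2 = 63 + 2 = 65$)
$u + 75 \left(-58 + 9\right) = 65 + 75 \left(-58 + 9\right) = 65 + 75 \left(-49\right) = 65 - 3675 = -3610$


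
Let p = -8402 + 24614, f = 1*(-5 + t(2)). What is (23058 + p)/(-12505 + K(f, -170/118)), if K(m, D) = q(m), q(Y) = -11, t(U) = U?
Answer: -935/298 ≈ -3.1376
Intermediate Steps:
f = -3 (f = 1*(-5 + 2) = 1*(-3) = -3)
K(m, D) = -11
p = 16212
(23058 + p)/(-12505 + K(f, -170/118)) = (23058 + 16212)/(-12505 - 11) = 39270/(-12516) = 39270*(-1/12516) = -935/298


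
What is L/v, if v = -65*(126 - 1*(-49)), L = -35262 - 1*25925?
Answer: 8741/1625 ≈ 5.3791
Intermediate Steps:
L = -61187 (L = -35262 - 25925 = -61187)
v = -11375 (v = -65*(126 + 49) = -65*175 = -11375)
L/v = -61187/(-11375) = -61187*(-1/11375) = 8741/1625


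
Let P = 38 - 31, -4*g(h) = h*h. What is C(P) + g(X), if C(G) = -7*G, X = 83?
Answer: -7085/4 ≈ -1771.3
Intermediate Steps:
g(h) = -h**2/4 (g(h) = -h*h/4 = -h**2/4)
P = 7
C(P) + g(X) = -7*7 - 1/4*83**2 = -49 - 1/4*6889 = -49 - 6889/4 = -7085/4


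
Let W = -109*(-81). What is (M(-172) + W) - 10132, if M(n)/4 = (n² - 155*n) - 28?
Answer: 223561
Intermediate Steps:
M(n) = -112 - 620*n + 4*n² (M(n) = 4*((n² - 155*n) - 28) = 4*(-28 + n² - 155*n) = -112 - 620*n + 4*n²)
W = 8829
(M(-172) + W) - 10132 = ((-112 - 620*(-172) + 4*(-172)²) + 8829) - 10132 = ((-112 + 106640 + 4*29584) + 8829) - 10132 = ((-112 + 106640 + 118336) + 8829) - 10132 = (224864 + 8829) - 10132 = 233693 - 10132 = 223561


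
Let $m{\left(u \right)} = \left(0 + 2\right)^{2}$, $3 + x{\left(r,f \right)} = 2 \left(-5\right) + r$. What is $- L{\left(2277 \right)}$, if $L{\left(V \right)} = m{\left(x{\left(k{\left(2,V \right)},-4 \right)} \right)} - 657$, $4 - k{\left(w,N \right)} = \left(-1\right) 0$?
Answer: $653$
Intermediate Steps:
$k{\left(w,N \right)} = 4$ ($k{\left(w,N \right)} = 4 - \left(-1\right) 0 = 4 - 0 = 4 + 0 = 4$)
$x{\left(r,f \right)} = -13 + r$ ($x{\left(r,f \right)} = -3 + \left(2 \left(-5\right) + r\right) = -3 + \left(-10 + r\right) = -13 + r$)
$m{\left(u \right)} = 4$ ($m{\left(u \right)} = 2^{2} = 4$)
$L{\left(V \right)} = -653$ ($L{\left(V \right)} = 4 - 657 = -653$)
$- L{\left(2277 \right)} = \left(-1\right) \left(-653\right) = 653$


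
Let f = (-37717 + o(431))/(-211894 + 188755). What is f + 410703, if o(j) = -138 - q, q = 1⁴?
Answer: 9503294573/23139 ≈ 4.1070e+5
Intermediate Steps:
q = 1
o(j) = -139 (o(j) = -138 - 1*1 = -138 - 1 = -139)
f = 37856/23139 (f = (-37717 - 139)/(-211894 + 188755) = -37856/(-23139) = -37856*(-1/23139) = 37856/23139 ≈ 1.6360)
f + 410703 = 37856/23139 + 410703 = 9503294573/23139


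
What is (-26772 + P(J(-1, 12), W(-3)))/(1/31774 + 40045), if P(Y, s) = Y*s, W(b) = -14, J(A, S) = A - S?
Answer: -844870660/1272389831 ≈ -0.66400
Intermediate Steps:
(-26772 + P(J(-1, 12), W(-3)))/(1/31774 + 40045) = (-26772 + (-1 - 1*12)*(-14))/(1/31774 + 40045) = (-26772 + (-1 - 12)*(-14))/(1/31774 + 40045) = (-26772 - 13*(-14))/(1272389831/31774) = (-26772 + 182)*(31774/1272389831) = -26590*31774/1272389831 = -844870660/1272389831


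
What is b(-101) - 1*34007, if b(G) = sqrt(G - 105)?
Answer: -34007 + I*sqrt(206) ≈ -34007.0 + 14.353*I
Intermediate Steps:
b(G) = sqrt(-105 + G)
b(-101) - 1*34007 = sqrt(-105 - 101) - 1*34007 = sqrt(-206) - 34007 = I*sqrt(206) - 34007 = -34007 + I*sqrt(206)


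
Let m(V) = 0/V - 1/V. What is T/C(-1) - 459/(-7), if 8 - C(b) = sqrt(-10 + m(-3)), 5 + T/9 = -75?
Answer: 27*(-152*I + 17*sqrt(87))/(7*(sqrt(87) + 24*I)) ≈ -12.619 - 30.388*I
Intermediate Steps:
T = -720 (T = -45 + 9*(-75) = -45 - 675 = -720)
m(V) = -1/V (m(V) = 0 - 1/V = -1/V)
C(b) = 8 - I*sqrt(87)/3 (C(b) = 8 - sqrt(-10 - 1/(-3)) = 8 - sqrt(-10 - 1*(-1/3)) = 8 - sqrt(-10 + 1/3) = 8 - sqrt(-29/3) = 8 - I*sqrt(87)/3)
T/C(-1) - 459/(-7) = -720/(8 - I*sqrt(87)/3) - 459/(-7) = -720/(8 - I*sqrt(87)/3) - 459*(-1/7) = -720/(8 - I*sqrt(87)/3) + 459/7 = 459/7 - 720/(8 - I*sqrt(87)/3)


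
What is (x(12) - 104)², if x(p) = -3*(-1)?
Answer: 10201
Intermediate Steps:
x(p) = 3
(x(12) - 104)² = (3 - 104)² = (-101)² = 10201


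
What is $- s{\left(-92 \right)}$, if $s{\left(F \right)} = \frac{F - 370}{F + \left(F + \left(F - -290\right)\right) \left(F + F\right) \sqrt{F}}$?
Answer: $- \frac{77}{63401018} + \frac{16324 i \sqrt{23}}{31700509} \approx -1.2145 \cdot 10^{-6} + 0.0024696 i$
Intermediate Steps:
$s{\left(F \right)} = \frac{-370 + F}{F + 2 F^{\frac{3}{2}} \left(290 + 2 F\right)}$ ($s{\left(F \right)} = \frac{-370 + F}{F + \left(F + \left(F + 290\right)\right) 2 F \sqrt{F}} = \frac{-370 + F}{F + \left(F + \left(290 + F\right)\right) 2 F \sqrt{F}} = \frac{-370 + F}{F + \left(290 + 2 F\right) 2 F \sqrt{F}} = \frac{-370 + F}{F + 2 F \left(290 + 2 F\right) \sqrt{F}} = \frac{-370 + F}{F + 2 F^{\frac{3}{2}} \left(290 + 2 F\right)}$)
$- s{\left(-92 \right)} = - \frac{-370 - 92}{-92 + 4 \left(-92\right)^{\frac{5}{2}} + 580 \left(-92\right)^{\frac{3}{2}}} = - \frac{-462}{-92 + 4 \cdot 16928 i \sqrt{23} + 580 \left(- 184 i \sqrt{23}\right)} = - \frac{-462}{-92 + 67712 i \sqrt{23} - 106720 i \sqrt{23}} = - \frac{-462}{-92 - 39008 i \sqrt{23}} = \frac{462}{-92 - 39008 i \sqrt{23}}$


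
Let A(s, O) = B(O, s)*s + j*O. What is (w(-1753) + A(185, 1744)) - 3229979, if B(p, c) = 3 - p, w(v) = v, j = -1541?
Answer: -6241321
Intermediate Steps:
A(s, O) = -1541*O + s*(3 - O) (A(s, O) = (3 - O)*s - 1541*O = s*(3 - O) - 1541*O = -1541*O + s*(3 - O))
(w(-1753) + A(185, 1744)) - 3229979 = (-1753 + (-1541*1744 - 1*185*(-3 + 1744))) - 3229979 = (-1753 + (-2687504 - 1*185*1741)) - 3229979 = (-1753 + (-2687504 - 322085)) - 3229979 = (-1753 - 3009589) - 3229979 = -3011342 - 3229979 = -6241321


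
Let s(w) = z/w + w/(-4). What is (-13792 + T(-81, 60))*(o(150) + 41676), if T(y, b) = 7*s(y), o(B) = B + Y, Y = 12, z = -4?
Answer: -30838573637/54 ≈ -5.7108e+8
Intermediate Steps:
s(w) = -4/w - w/4 (s(w) = -4/w + w/(-4) = -4/w + w*(-¼) = -4/w - w/4)
o(B) = 12 + B (o(B) = B + 12 = 12 + B)
T(y, b) = -28/y - 7*y/4 (T(y, b) = 7*(-4/y - y/4) = -28/y - 7*y/4)
(-13792 + T(-81, 60))*(o(150) + 41676) = (-13792 + (-28/(-81) - 7/4*(-81)))*((12 + 150) + 41676) = (-13792 + (-28*(-1/81) + 567/4))*(162 + 41676) = (-13792 + (28/81 + 567/4))*41838 = (-13792 + 46039/324)*41838 = -4422569/324*41838 = -30838573637/54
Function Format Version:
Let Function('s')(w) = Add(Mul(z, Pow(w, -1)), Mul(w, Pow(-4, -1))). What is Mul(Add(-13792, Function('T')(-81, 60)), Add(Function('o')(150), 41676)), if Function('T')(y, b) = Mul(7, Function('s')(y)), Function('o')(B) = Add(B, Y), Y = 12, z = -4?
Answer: Rational(-30838573637, 54) ≈ -5.7108e+8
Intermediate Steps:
Function('s')(w) = Add(Mul(-4, Pow(w, -1)), Mul(Rational(-1, 4), w)) (Function('s')(w) = Add(Mul(-4, Pow(w, -1)), Mul(w, Pow(-4, -1))) = Add(Mul(-4, Pow(w, -1)), Mul(w, Rational(-1, 4))) = Add(Mul(-4, Pow(w, -1)), Mul(Rational(-1, 4), w)))
Function('o')(B) = Add(12, B) (Function('o')(B) = Add(B, 12) = Add(12, B))
Function('T')(y, b) = Add(Mul(-28, Pow(y, -1)), Mul(Rational(-7, 4), y)) (Function('T')(y, b) = Mul(7, Add(Mul(-4, Pow(y, -1)), Mul(Rational(-1, 4), y))) = Add(Mul(-28, Pow(y, -1)), Mul(Rational(-7, 4), y)))
Mul(Add(-13792, Function('T')(-81, 60)), Add(Function('o')(150), 41676)) = Mul(Add(-13792, Add(Mul(-28, Pow(-81, -1)), Mul(Rational(-7, 4), -81))), Add(Add(12, 150), 41676)) = Mul(Add(-13792, Add(Mul(-28, Rational(-1, 81)), Rational(567, 4))), Add(162, 41676)) = Mul(Add(-13792, Add(Rational(28, 81), Rational(567, 4))), 41838) = Mul(Add(-13792, Rational(46039, 324)), 41838) = Mul(Rational(-4422569, 324), 41838) = Rational(-30838573637, 54)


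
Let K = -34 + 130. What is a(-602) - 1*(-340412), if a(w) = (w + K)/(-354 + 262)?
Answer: 680835/2 ≈ 3.4042e+5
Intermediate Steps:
K = 96
a(w) = -24/23 - w/92 (a(w) = (w + 96)/(-354 + 262) = (96 + w)/(-92) = (96 + w)*(-1/92) = -24/23 - w/92)
a(-602) - 1*(-340412) = (-24/23 - 1/92*(-602)) - 1*(-340412) = (-24/23 + 301/46) + 340412 = 11/2 + 340412 = 680835/2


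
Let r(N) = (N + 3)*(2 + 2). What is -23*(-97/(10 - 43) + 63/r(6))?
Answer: -14237/132 ≈ -107.86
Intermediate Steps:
r(N) = 12 + 4*N (r(N) = (3 + N)*4 = 12 + 4*N)
-23*(-97/(10 - 43) + 63/r(6)) = -23*(-97/(10 - 43) + 63/(12 + 4*6)) = -23*(-97/(-33) + 63/(12 + 24)) = -23*(-97*(-1/33) + 63/36) = -23*(97/33 + 63*(1/36)) = -23*(97/33 + 7/4) = -23*619/132 = -14237/132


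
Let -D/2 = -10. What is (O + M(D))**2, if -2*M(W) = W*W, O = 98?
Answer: 10404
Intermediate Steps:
D = 20 (D = -2*(-10) = 20)
M(W) = -W**2/2 (M(W) = -W*W/2 = -W**2/2)
(O + M(D))**2 = (98 - 1/2*20**2)**2 = (98 - 1/2*400)**2 = (98 - 200)**2 = (-102)**2 = 10404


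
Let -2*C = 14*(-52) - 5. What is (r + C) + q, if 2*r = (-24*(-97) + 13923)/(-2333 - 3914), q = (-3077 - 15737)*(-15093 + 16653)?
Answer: -183346169080/6247 ≈ -2.9349e+7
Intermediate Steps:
C = 733/2 (C = -(14*(-52) - 5)/2 = -(-728 - 5)/2 = -½*(-733) = 733/2 ≈ 366.50)
q = -29349840 (q = -18814*1560 = -29349840)
r = -16251/12494 (r = ((-24*(-97) + 13923)/(-2333 - 3914))/2 = ((2328 + 13923)/(-6247))/2 = (16251*(-1/6247))/2 = (½)*(-16251/6247) = -16251/12494 ≈ -1.3007)
(r + C) + q = (-16251/12494 + 733/2) - 29349840 = 2281400/6247 - 29349840 = -183346169080/6247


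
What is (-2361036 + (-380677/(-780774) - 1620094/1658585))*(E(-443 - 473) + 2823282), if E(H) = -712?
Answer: -862999405328174747261807/129498004479 ≈ -6.6642e+12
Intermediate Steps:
(-2361036 + (-380677/(-780774) - 1620094/1658585))*(E(-443 - 473) + 2823282) = (-2361036 + (-380677/(-780774) - 1620094/1658585))*(-712 + 2823282) = (-2361036 + (-380677*(-1/780774) - 1620094*1/1658585))*2822570 = (-2361036 + (380677/780774 - 1620094/1658585))*2822570 = (-2361036 - 633542110711/1294980044790)*2822570 = -3057495138572913151/1294980044790*2822570 = -862999405328174747261807/129498004479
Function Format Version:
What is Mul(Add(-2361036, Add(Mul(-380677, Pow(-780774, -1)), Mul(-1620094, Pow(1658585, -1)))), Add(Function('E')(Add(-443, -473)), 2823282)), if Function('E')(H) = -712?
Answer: Rational(-862999405328174747261807, 129498004479) ≈ -6.6642e+12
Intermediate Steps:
Mul(Add(-2361036, Add(Mul(-380677, Pow(-780774, -1)), Mul(-1620094, Pow(1658585, -1)))), Add(Function('E')(Add(-443, -473)), 2823282)) = Mul(Add(-2361036, Add(Mul(-380677, Pow(-780774, -1)), Mul(-1620094, Pow(1658585, -1)))), Add(-712, 2823282)) = Mul(Add(-2361036, Add(Mul(-380677, Rational(-1, 780774)), Mul(-1620094, Rational(1, 1658585)))), 2822570) = Mul(Add(-2361036, Add(Rational(380677, 780774), Rational(-1620094, 1658585))), 2822570) = Mul(Add(-2361036, Rational(-633542110711, 1294980044790)), 2822570) = Mul(Rational(-3057495138572913151, 1294980044790), 2822570) = Rational(-862999405328174747261807, 129498004479)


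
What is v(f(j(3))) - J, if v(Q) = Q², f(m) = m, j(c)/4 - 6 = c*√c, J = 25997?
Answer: -24989 + 576*√3 ≈ -23991.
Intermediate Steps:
j(c) = 24 + 4*c^(3/2) (j(c) = 24 + 4*(c*√c) = 24 + 4*c^(3/2))
v(f(j(3))) - J = (24 + 4*3^(3/2))² - 1*25997 = (24 + 4*(3*√3))² - 25997 = (24 + 12*√3)² - 25997 = -25997 + (24 + 12*√3)²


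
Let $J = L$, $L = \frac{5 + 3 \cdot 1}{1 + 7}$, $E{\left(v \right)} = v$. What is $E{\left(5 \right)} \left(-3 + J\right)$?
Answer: $-10$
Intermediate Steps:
$L = 1$ ($L = \frac{5 + 3}{8} = 8 \cdot \frac{1}{8} = 1$)
$J = 1$
$E{\left(5 \right)} \left(-3 + J\right) = 5 \left(-3 + 1\right) = 5 \left(-2\right) = -10$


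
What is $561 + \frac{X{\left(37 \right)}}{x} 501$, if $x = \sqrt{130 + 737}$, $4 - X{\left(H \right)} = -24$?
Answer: $561 + \frac{4676 \sqrt{3}}{17} \approx 1037.4$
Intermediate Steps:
$X{\left(H \right)} = 28$ ($X{\left(H \right)} = 4 - -24 = 4 + 24 = 28$)
$x = 17 \sqrt{3}$ ($x = \sqrt{867} = 17 \sqrt{3} \approx 29.445$)
$561 + \frac{X{\left(37 \right)}}{x} 501 = 561 + \frac{28}{17 \sqrt{3}} \cdot 501 = 561 + 28 \frac{\sqrt{3}}{51} \cdot 501 = 561 + \frac{28 \sqrt{3}}{51} \cdot 501 = 561 + \frac{4676 \sqrt{3}}{17}$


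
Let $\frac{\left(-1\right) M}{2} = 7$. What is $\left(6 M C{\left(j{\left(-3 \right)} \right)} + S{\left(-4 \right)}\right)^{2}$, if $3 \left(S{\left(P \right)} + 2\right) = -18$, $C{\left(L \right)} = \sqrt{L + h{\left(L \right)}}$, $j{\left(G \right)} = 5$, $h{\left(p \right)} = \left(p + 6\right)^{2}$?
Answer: $889120 + 4032 \sqrt{14} \approx 9.0421 \cdot 10^{5}$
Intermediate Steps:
$h{\left(p \right)} = \left(6 + p\right)^{2}$
$M = -14$ ($M = \left(-2\right) 7 = -14$)
$C{\left(L \right)} = \sqrt{L + \left(6 + L\right)^{2}}$
$S{\left(P \right)} = -8$ ($S{\left(P \right)} = -2 + \frac{1}{3} \left(-18\right) = -2 - 6 = -8$)
$\left(6 M C{\left(j{\left(-3 \right)} \right)} + S{\left(-4 \right)}\right)^{2} = \left(6 \left(-14\right) \sqrt{5 + \left(6 + 5\right)^{2}} - 8\right)^{2} = \left(- 84 \sqrt{5 + 11^{2}} - 8\right)^{2} = \left(- 84 \sqrt{5 + 121} - 8\right)^{2} = \left(- 84 \sqrt{126} - 8\right)^{2} = \left(- 84 \cdot 3 \sqrt{14} - 8\right)^{2} = \left(- 252 \sqrt{14} - 8\right)^{2} = \left(-8 - 252 \sqrt{14}\right)^{2}$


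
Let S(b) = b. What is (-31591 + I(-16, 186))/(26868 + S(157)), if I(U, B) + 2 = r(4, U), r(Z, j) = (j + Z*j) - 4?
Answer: -31677/27025 ≈ -1.1721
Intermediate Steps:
r(Z, j) = -4 + j + Z*j
I(U, B) = -6 + 5*U (I(U, B) = -2 + (-4 + U + 4*U) = -2 + (-4 + 5*U) = -6 + 5*U)
(-31591 + I(-16, 186))/(26868 + S(157)) = (-31591 + (-6 + 5*(-16)))/(26868 + 157) = (-31591 + (-6 - 80))/27025 = (-31591 - 86)*(1/27025) = -31677*1/27025 = -31677/27025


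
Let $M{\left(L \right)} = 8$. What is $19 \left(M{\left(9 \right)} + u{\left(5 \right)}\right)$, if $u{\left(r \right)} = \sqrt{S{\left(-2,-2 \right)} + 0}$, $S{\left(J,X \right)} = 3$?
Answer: $152 + 19 \sqrt{3} \approx 184.91$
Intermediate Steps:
$u{\left(r \right)} = \sqrt{3}$ ($u{\left(r \right)} = \sqrt{3 + 0} = \sqrt{3}$)
$19 \left(M{\left(9 \right)} + u{\left(5 \right)}\right) = 19 \left(8 + \sqrt{3}\right) = 152 + 19 \sqrt{3}$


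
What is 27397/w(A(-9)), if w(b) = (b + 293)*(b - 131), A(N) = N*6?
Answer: -27397/44215 ≈ -0.61963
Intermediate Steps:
A(N) = 6*N
w(b) = (-131 + b)*(293 + b) (w(b) = (293 + b)*(-131 + b) = (-131 + b)*(293 + b))
27397/w(A(-9)) = 27397/(-38383 + (6*(-9))**2 + 162*(6*(-9))) = 27397/(-38383 + (-54)**2 + 162*(-54)) = 27397/(-38383 + 2916 - 8748) = 27397/(-44215) = 27397*(-1/44215) = -27397/44215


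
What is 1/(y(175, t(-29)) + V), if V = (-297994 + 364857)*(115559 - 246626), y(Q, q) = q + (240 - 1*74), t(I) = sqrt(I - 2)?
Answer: -8763532655/76799504595251349056 - I*sqrt(31)/76799504595251349056 ≈ -1.1411e-10 - 7.2497e-20*I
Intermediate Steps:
t(I) = sqrt(-2 + I)
y(Q, q) = 166 + q (y(Q, q) = q + (240 - 74) = q + 166 = 166 + q)
V = -8763532821 (V = 66863*(-131067) = -8763532821)
1/(y(175, t(-29)) + V) = 1/((166 + sqrt(-2 - 29)) - 8763532821) = 1/((166 + sqrt(-31)) - 8763532821) = 1/((166 + I*sqrt(31)) - 8763532821) = 1/(-8763532655 + I*sqrt(31))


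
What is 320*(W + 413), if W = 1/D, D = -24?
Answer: 396440/3 ≈ 1.3215e+5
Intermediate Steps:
W = -1/24 (W = 1/(-24) = -1/24 ≈ -0.041667)
320*(W + 413) = 320*(-1/24 + 413) = 320*(9911/24) = 396440/3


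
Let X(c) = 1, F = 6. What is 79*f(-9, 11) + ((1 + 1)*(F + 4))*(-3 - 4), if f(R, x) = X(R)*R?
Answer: -851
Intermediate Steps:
f(R, x) = R (f(R, x) = 1*R = R)
79*f(-9, 11) + ((1 + 1)*(F + 4))*(-3 - 4) = 79*(-9) + ((1 + 1)*(6 + 4))*(-3 - 4) = -711 + (2*10)*(-7) = -711 + 20*(-7) = -711 - 140 = -851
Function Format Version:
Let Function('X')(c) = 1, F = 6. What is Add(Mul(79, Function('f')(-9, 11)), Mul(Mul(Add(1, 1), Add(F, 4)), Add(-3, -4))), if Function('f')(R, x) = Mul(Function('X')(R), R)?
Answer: -851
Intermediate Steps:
Function('f')(R, x) = R (Function('f')(R, x) = Mul(1, R) = R)
Add(Mul(79, Function('f')(-9, 11)), Mul(Mul(Add(1, 1), Add(F, 4)), Add(-3, -4))) = Add(Mul(79, -9), Mul(Mul(Add(1, 1), Add(6, 4)), Add(-3, -4))) = Add(-711, Mul(Mul(2, 10), -7)) = Add(-711, Mul(20, -7)) = Add(-711, -140) = -851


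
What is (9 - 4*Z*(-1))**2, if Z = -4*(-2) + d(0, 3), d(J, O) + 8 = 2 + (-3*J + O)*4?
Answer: 4225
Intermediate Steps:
d(J, O) = -6 - 12*J + 4*O (d(J, O) = -8 + (2 + (-3*J + O)*4) = -8 + (2 + (O - 3*J)*4) = -8 + (2 + (-12*J + 4*O)) = -8 + (2 - 12*J + 4*O) = -6 - 12*J + 4*O)
Z = 14 (Z = -4*(-2) + (-6 - 12*0 + 4*3) = 8 + (-6 + 0 + 12) = 8 + 6 = 14)
(9 - 4*Z*(-1))**2 = (9 - 4*14*(-1))**2 = (9 - 56*(-1))**2 = (9 + 56)**2 = 65**2 = 4225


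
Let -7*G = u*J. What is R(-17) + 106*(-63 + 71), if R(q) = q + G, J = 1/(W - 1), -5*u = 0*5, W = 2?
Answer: 831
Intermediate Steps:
u = 0 (u = -0*5 = -⅕*0 = 0)
J = 1 (J = 1/(2 - 1) = 1/1 = 1)
G = 0 (G = -0 = -⅐*0 = 0)
R(q) = q (R(q) = q + 0 = q)
R(-17) + 106*(-63 + 71) = -17 + 106*(-63 + 71) = -17 + 106*8 = -17 + 848 = 831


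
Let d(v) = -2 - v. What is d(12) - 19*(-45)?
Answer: 841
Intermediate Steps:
d(12) - 19*(-45) = (-2 - 1*12) - 19*(-45) = (-2 - 12) + 855 = -14 + 855 = 841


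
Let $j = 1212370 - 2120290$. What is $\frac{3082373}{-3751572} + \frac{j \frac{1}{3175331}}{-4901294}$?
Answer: $- \frac{23985839468858404441}{29193290408730504804} \approx -0.82162$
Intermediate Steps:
$j = -907920$
$\frac{3082373}{-3751572} + \frac{j \frac{1}{3175331}}{-4901294} = \frac{3082373}{-3751572} + \frac{\left(-907920\right) \frac{1}{3175331}}{-4901294} = 3082373 \left(- \frac{1}{3751572}\right) + \left(-907920\right) \frac{1}{3175331} \left(- \frac{1}{4901294}\right) = - \frac{3082373}{3751572} - - \frac{453960}{7781615389157} = - \frac{3082373}{3751572} + \frac{453960}{7781615389157} = - \frac{23985839468858404441}{29193290408730504804}$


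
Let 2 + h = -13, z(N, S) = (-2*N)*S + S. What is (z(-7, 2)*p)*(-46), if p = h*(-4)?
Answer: -82800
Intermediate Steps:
z(N, S) = S - 2*N*S (z(N, S) = -2*N*S + S = S - 2*N*S)
h = -15 (h = -2 - 13 = -15)
p = 60 (p = -15*(-4) = 60)
(z(-7, 2)*p)*(-46) = ((2*(1 - 2*(-7)))*60)*(-46) = ((2*(1 + 14))*60)*(-46) = ((2*15)*60)*(-46) = (30*60)*(-46) = 1800*(-46) = -82800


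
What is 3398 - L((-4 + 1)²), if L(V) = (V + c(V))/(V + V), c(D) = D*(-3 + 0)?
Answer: 3399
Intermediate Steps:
c(D) = -3*D (c(D) = D*(-3) = -3*D)
L(V) = -1 (L(V) = (V - 3*V)/(V + V) = (-2*V)/((2*V)) = (-2*V)*(1/(2*V)) = -1)
3398 - L((-4 + 1)²) = 3398 - 1*(-1) = 3398 + 1 = 3399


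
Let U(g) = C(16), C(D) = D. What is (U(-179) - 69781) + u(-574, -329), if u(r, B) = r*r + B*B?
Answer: 367952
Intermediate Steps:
U(g) = 16
u(r, B) = B² + r² (u(r, B) = r² + B² = B² + r²)
(U(-179) - 69781) + u(-574, -329) = (16 - 69781) + ((-329)² + (-574)²) = -69765 + (108241 + 329476) = -69765 + 437717 = 367952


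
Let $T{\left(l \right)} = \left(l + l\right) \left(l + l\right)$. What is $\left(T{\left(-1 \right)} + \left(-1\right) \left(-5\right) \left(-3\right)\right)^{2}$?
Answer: $121$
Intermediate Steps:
$T{\left(l \right)} = 4 l^{2}$ ($T{\left(l \right)} = 2 l 2 l = 4 l^{2}$)
$\left(T{\left(-1 \right)} + \left(-1\right) \left(-5\right) \left(-3\right)\right)^{2} = \left(4 \left(-1\right)^{2} + \left(-1\right) \left(-5\right) \left(-3\right)\right)^{2} = \left(4 \cdot 1 + 5 \left(-3\right)\right)^{2} = \left(4 - 15\right)^{2} = \left(-11\right)^{2} = 121$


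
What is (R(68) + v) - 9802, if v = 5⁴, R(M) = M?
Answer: -9109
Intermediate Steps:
v = 625
(R(68) + v) - 9802 = (68 + 625) - 9802 = 693 - 9802 = -9109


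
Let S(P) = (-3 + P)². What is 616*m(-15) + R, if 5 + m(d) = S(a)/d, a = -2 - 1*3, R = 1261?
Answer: -66709/15 ≈ -4447.3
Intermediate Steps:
a = -5 (a = -2 - 3 = -5)
m(d) = -5 + 64/d (m(d) = -5 + (-3 - 5)²/d = -5 + (-8)²/d = -5 + 64/d)
616*m(-15) + R = 616*(-5 + 64/(-15)) + 1261 = 616*(-5 + 64*(-1/15)) + 1261 = 616*(-5 - 64/15) + 1261 = 616*(-139/15) + 1261 = -85624/15 + 1261 = -66709/15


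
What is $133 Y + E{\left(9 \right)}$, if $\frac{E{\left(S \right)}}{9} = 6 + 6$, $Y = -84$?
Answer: $-11064$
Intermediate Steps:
$E{\left(S \right)} = 108$ ($E{\left(S \right)} = 9 \left(6 + 6\right) = 9 \cdot 12 = 108$)
$133 Y + E{\left(9 \right)} = 133 \left(-84\right) + 108 = -11172 + 108 = -11064$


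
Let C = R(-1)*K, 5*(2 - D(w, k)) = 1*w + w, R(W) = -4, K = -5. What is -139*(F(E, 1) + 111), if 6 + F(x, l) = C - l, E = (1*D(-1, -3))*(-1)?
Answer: -17236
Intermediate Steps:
D(w, k) = 2 - 2*w/5 (D(w, k) = 2 - (1*w + w)/5 = 2 - (w + w)/5 = 2 - 2*w/5)
C = 20 (C = -4*(-5) = 20)
E = -12/5 (E = (1*(2 - ⅖*(-1)))*(-1) = (1*(2 + ⅖))*(-1) = (1*(12/5))*(-1) = (12/5)*(-1) = -12/5 ≈ -2.4000)
F(x, l) = 14 - l (F(x, l) = -6 + (20 - l) = 14 - l)
-139*(F(E, 1) + 111) = -139*((14 - 1*1) + 111) = -139*((14 - 1) + 111) = -139*(13 + 111) = -139*124 = -17236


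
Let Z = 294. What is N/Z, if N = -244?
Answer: -122/147 ≈ -0.82993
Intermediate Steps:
N/Z = -244/294 = -244*1/294 = -122/147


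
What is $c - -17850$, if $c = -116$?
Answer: $17734$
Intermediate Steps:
$c - -17850 = -116 - -17850 = -116 + 17850 = 17734$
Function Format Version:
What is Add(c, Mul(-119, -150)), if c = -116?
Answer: 17734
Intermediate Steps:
Add(c, Mul(-119, -150)) = Add(-116, Mul(-119, -150)) = Add(-116, 17850) = 17734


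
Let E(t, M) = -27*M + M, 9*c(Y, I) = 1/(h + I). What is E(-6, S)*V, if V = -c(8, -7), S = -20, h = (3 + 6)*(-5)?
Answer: 10/9 ≈ 1.1111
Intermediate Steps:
h = -45 (h = 9*(-5) = -45)
c(Y, I) = 1/(9*(-45 + I))
E(t, M) = -26*M
V = 1/468 (V = -1/(9*(-45 - 7)) = -1/(9*(-52)) = -(-1)/(9*52) = -1*(-1/468) = 1/468 ≈ 0.0021368)
E(-6, S)*V = -26*(-20)*(1/468) = 520*(1/468) = 10/9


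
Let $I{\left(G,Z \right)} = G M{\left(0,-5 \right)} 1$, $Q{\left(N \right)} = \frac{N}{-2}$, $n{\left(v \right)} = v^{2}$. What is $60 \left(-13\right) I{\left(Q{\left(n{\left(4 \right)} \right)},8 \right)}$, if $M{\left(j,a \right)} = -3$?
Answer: $-18720$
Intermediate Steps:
$Q{\left(N \right)} = - \frac{N}{2}$ ($Q{\left(N \right)} = N \left(- \frac{1}{2}\right) = - \frac{N}{2}$)
$I{\left(G,Z \right)} = - 3 G$ ($I{\left(G,Z \right)} = G \left(-3\right) 1 = - 3 G 1 = - 3 G$)
$60 \left(-13\right) I{\left(Q{\left(n{\left(4 \right)} \right)},8 \right)} = 60 \left(-13\right) \left(- 3 \left(- \frac{4^{2}}{2}\right)\right) = - 780 \left(- 3 \left(\left(- \frac{1}{2}\right) 16\right)\right) = - 780 \left(\left(-3\right) \left(-8\right)\right) = \left(-780\right) 24 = -18720$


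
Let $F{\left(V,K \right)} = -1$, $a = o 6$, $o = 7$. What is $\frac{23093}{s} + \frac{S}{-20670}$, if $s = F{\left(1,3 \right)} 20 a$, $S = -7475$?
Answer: $- \frac{172547}{6360} \approx -27.13$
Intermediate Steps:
$a = 42$ ($a = 7 \cdot 6 = 42$)
$s = -840$ ($s = \left(-1\right) 20 \cdot 42 = \left(-20\right) 42 = -840$)
$\frac{23093}{s} + \frac{S}{-20670} = \frac{23093}{-840} - \frac{7475}{-20670} = 23093 \left(- \frac{1}{840}\right) - - \frac{115}{318} = - \frac{3299}{120} + \frac{115}{318} = - \frac{172547}{6360}$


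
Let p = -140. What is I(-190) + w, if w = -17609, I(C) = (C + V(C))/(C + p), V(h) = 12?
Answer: -2905396/165 ≈ -17608.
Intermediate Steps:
I(C) = (12 + C)/(-140 + C) (I(C) = (C + 12)/(C - 140) = (12 + C)/(-140 + C))
I(-190) + w = (12 - 190)/(-140 - 190) - 17609 = -178/(-330) - 17609 = -1/330*(-178) - 17609 = 89/165 - 17609 = -2905396/165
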